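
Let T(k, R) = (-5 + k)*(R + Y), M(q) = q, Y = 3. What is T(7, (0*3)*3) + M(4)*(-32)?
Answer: -122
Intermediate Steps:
T(k, R) = (-5 + k)*(3 + R) (T(k, R) = (-5 + k)*(R + 3) = (-5 + k)*(3 + R))
T(7, (0*3)*3) + M(4)*(-32) = (-15 - 5*0*3*3 + 3*7 + ((0*3)*3)*7) + 4*(-32) = (-15 - 0*3 + 21 + (0*3)*7) - 128 = (-15 - 5*0 + 21 + 0*7) - 128 = (-15 + 0 + 21 + 0) - 128 = 6 - 128 = -122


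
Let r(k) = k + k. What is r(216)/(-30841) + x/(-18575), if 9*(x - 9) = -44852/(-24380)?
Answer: -455750329628/31424870246625 ≈ -0.014503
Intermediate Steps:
r(k) = 2*k
x = 504908/54855 (x = 9 + (-44852/(-24380))/9 = 9 + (-44852*(-1/24380))/9 = 9 + (1/9)*(11213/6095) = 9 + 11213/54855 = 504908/54855 ≈ 9.2044)
r(216)/(-30841) + x/(-18575) = (2*216)/(-30841) + (504908/54855)/(-18575) = 432*(-1/30841) + (504908/54855)*(-1/18575) = -432/30841 - 504908/1018931625 = -455750329628/31424870246625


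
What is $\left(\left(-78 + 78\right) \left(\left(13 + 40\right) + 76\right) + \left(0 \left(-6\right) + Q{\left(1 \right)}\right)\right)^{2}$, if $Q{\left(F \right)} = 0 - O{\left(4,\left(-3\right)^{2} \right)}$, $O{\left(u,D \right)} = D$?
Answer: $81$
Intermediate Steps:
$Q{\left(F \right)} = -9$ ($Q{\left(F \right)} = 0 - \left(-3\right)^{2} = 0 - 9 = -9$)
$\left(\left(-78 + 78\right) \left(\left(13 + 40\right) + 76\right) + \left(0 \left(-6\right) + Q{\left(1 \right)}\right)\right)^{2} = \left(\left(-78 + 78\right) \left(\left(13 + 40\right) + 76\right) + \left(0 \left(-6\right) - 9\right)\right)^{2} = \left(0 \left(53 + 76\right) + \left(0 - 9\right)\right)^{2} = \left(0 \cdot 129 - 9\right)^{2} = \left(0 - 9\right)^{2} = \left(-9\right)^{2} = 81$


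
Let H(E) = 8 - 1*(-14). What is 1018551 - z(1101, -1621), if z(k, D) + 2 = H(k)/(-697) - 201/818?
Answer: 580724076831/570146 ≈ 1.0186e+6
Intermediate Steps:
H(E) = 22 (H(E) = 8 + 14 = 22)
z(k, D) = -1298385/570146 (z(k, D) = -2 + (22/(-697) - 201/818) = -2 + (22*(-1/697) - 201*1/818) = -2 + (-22/697 - 201/818) = -2 - 158093/570146 = -1298385/570146)
1018551 - z(1101, -1621) = 1018551 - 1*(-1298385/570146) = 1018551 + 1298385/570146 = 580724076831/570146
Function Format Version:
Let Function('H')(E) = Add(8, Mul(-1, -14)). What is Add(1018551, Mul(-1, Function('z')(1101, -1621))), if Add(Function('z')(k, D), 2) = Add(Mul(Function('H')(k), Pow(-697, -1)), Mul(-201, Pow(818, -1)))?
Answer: Rational(580724076831, 570146) ≈ 1.0186e+6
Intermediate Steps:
Function('H')(E) = 22 (Function('H')(E) = Add(8, 14) = 22)
Function('z')(k, D) = Rational(-1298385, 570146) (Function('z')(k, D) = Add(-2, Add(Mul(22, Pow(-697, -1)), Mul(-201, Pow(818, -1)))) = Add(-2, Add(Mul(22, Rational(-1, 697)), Mul(-201, Rational(1, 818)))) = Add(-2, Add(Rational(-22, 697), Rational(-201, 818))) = Add(-2, Rational(-158093, 570146)) = Rational(-1298385, 570146))
Add(1018551, Mul(-1, Function('z')(1101, -1621))) = Add(1018551, Mul(-1, Rational(-1298385, 570146))) = Add(1018551, Rational(1298385, 570146)) = Rational(580724076831, 570146)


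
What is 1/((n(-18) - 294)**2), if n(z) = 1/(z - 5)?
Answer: 529/45738169 ≈ 1.1566e-5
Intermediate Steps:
n(z) = 1/(-5 + z)
1/((n(-18) - 294)**2) = 1/((1/(-5 - 18) - 294)**2) = 1/((1/(-23) - 294)**2) = 1/((-1/23 - 294)**2) = 1/((-6763/23)**2) = 1/(45738169/529) = 529/45738169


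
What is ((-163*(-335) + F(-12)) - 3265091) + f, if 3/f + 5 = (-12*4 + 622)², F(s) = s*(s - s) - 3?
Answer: -1057763021316/329471 ≈ -3.2105e+6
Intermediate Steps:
F(s) = -3 (F(s) = s*0 - 3 = 0 - 3 = -3)
f = 3/329471 (f = 3/(-5 + (-12*4 + 622)²) = 3/(-5 + (-48 + 622)²) = 3/(-5 + 574²) = 3/(-5 + 329476) = 3/329471 ≈ 9.1055e-6)
((-163*(-335) + F(-12)) - 3265091) + f = ((-163*(-335) - 3) - 3265091) + 3/329471 = ((54605 - 3) - 3265091) + 3/329471 = (54602 - 3265091) + 3/329471 = -3210489 + 3/329471 = -1057763021316/329471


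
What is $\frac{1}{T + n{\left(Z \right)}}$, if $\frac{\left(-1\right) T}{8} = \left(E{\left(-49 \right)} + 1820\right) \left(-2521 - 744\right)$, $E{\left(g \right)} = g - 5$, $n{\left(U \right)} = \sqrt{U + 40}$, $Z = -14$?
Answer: $\frac{23063960}{1063892501763187} - \frac{\sqrt{26}}{2127785003526374} \approx 2.1679 \cdot 10^{-8}$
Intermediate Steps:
$n{\left(U \right)} = \sqrt{40 + U}$
$E{\left(g \right)} = -5 + g$ ($E{\left(g \right)} = g - 5 = -5 + g$)
$T = 46127920$ ($T = - 8 \left(\left(-5 - 49\right) + 1820\right) \left(-2521 - 744\right) = - 8 \left(-54 + 1820\right) \left(-3265\right) = - 8 \cdot 1766 \left(-3265\right) = \left(-8\right) \left(-5765990\right) = 46127920$)
$\frac{1}{T + n{\left(Z \right)}} = \frac{1}{46127920 + \sqrt{40 - 14}} = \frac{1}{46127920 + \sqrt{26}}$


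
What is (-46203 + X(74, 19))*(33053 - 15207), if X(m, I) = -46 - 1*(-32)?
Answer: -824788582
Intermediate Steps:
X(m, I) = -14 (X(m, I) = -46 + 32 = -14)
(-46203 + X(74, 19))*(33053 - 15207) = (-46203 - 14)*(33053 - 15207) = -46217*17846 = -824788582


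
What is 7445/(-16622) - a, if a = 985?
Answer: -16380115/16622 ≈ -985.45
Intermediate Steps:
7445/(-16622) - a = 7445/(-16622) - 1*985 = 7445*(-1/16622) - 985 = -7445/16622 - 985 = -16380115/16622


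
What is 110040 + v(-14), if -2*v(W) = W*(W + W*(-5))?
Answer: 110432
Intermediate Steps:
v(W) = 2*W**2 (v(W) = -W*(W + W*(-5))/2 = -W*(W - 5*W)/2 = -W*(-4*W)/2 = -(-2)*W**2 = 2*W**2)
110040 + v(-14) = 110040 + 2*(-14)**2 = 110040 + 2*196 = 110040 + 392 = 110432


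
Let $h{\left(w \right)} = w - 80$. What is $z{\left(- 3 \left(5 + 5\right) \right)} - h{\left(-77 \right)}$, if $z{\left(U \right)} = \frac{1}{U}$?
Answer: $\frac{4709}{30} \approx 156.97$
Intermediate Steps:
$h{\left(w \right)} = -80 + w$
$z{\left(- 3 \left(5 + 5\right) \right)} - h{\left(-77 \right)} = \frac{1}{\left(-3\right) \left(5 + 5\right)} - \left(-80 - 77\right) = \frac{1}{\left(-3\right) 10} - -157 = \frac{1}{-30} + 157 = - \frac{1}{30} + 157 = \frac{4709}{30}$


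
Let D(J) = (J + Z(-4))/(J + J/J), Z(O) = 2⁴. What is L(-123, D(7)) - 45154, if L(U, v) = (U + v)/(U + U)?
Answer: -88862111/1968 ≈ -45154.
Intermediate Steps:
Z(O) = 16
D(J) = (16 + J)/(1 + J) (D(J) = (J + 16)/(J + J/J) = (16 + J)/(J + 1) = (16 + J)/(1 + J))
L(U, v) = (U + v)/(2*U) (L(U, v) = (U + v)/((2*U)) = (U + v)*(1/(2*U)) = (U + v)/(2*U))
L(-123, D(7)) - 45154 = (½)*(-123 + (16 + 7)/(1 + 7))/(-123) - 45154 = (½)*(-1/123)*(-123 + 23/8) - 45154 = (½)*(-1/123)*(-961/8) - 45154 = 961/1968 - 45154 = -88862111/1968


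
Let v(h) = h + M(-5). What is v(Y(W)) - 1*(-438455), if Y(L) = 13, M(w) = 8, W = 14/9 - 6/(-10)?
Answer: 438476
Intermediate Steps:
W = 97/45 (W = 14*(⅑) - 6*(-⅒) = 14/9 + ⅗ = 97/45 ≈ 2.1556)
v(h) = 8 + h (v(h) = h + 8 = 8 + h)
v(Y(W)) - 1*(-438455) = (8 + 13) - 1*(-438455) = 21 + 438455 = 438476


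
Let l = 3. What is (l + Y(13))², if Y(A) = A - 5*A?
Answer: 2401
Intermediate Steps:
Y(A) = -4*A
(l + Y(13))² = (3 - 4*13)² = (3 - 52)² = (-49)² = 2401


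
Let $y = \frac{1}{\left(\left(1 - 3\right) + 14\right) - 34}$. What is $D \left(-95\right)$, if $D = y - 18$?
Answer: $\frac{37715}{22} \approx 1714.3$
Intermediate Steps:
$y = - \frac{1}{22}$ ($y = \frac{1}{\left(-2 + 14\right) - 34} = \frac{1}{12 - 34} = \frac{1}{-22} = - \frac{1}{22} \approx -0.045455$)
$D = - \frac{397}{22}$ ($D = - \frac{1}{22} - 18 = - \frac{397}{22} \approx -18.045$)
$D \left(-95\right) = \left(- \frac{397}{22}\right) \left(-95\right) = \frac{37715}{22}$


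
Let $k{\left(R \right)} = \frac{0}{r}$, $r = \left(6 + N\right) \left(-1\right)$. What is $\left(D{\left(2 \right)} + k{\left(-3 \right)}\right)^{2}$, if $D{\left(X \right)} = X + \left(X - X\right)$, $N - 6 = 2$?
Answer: $4$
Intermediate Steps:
$N = 8$ ($N = 6 + 2 = 8$)
$D{\left(X \right)} = X$ ($D{\left(X \right)} = X + 0 = X$)
$r = -14$ ($r = \left(6 + 8\right) \left(-1\right) = 14 \left(-1\right) = -14$)
$k{\left(R \right)} = 0$ ($k{\left(R \right)} = \frac{0}{-14} = 0 \left(- \frac{1}{14}\right) = 0$)
$\left(D{\left(2 \right)} + k{\left(-3 \right)}\right)^{2} = \left(2 + 0\right)^{2} = 2^{2} = 4$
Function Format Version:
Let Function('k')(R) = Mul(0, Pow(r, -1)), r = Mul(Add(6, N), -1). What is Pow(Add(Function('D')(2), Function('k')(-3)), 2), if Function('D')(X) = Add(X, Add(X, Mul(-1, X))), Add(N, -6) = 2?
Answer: 4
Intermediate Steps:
N = 8 (N = Add(6, 2) = 8)
Function('D')(X) = X (Function('D')(X) = Add(X, 0) = X)
r = -14 (r = Mul(Add(6, 8), -1) = Mul(14, -1) = -14)
Function('k')(R) = 0 (Function('k')(R) = Mul(0, Pow(-14, -1)) = Mul(0, Rational(-1, 14)) = 0)
Pow(Add(Function('D')(2), Function('k')(-3)), 2) = Pow(Add(2, 0), 2) = Pow(2, 2) = 4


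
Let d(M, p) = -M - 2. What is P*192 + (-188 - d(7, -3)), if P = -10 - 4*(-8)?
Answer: 4045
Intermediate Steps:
d(M, p) = -2 - M
P = 22 (P = -10 + 32 = 22)
P*192 + (-188 - d(7, -3)) = 22*192 + (-188 - (-2 - 1*7)) = 4224 + (-188 - (-2 - 7)) = 4224 + (-188 - 1*(-9)) = 4224 + (-188 + 9) = 4224 - 179 = 4045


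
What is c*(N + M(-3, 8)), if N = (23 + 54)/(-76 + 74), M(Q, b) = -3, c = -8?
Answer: 332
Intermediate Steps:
N = -77/2 (N = 77/(-2) = 77*(-1/2) = -77/2 ≈ -38.500)
c*(N + M(-3, 8)) = -8*(-77/2 - 3) = -8*(-83/2) = 332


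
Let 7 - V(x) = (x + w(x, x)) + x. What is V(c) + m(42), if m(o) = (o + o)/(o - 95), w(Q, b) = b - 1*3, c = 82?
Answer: -12592/53 ≈ -237.58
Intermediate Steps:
w(Q, b) = -3 + b (w(Q, b) = b - 3 = -3 + b)
m(o) = 2*o/(-95 + o) (m(o) = (2*o)/(-95 + o) = 2*o/(-95 + o))
V(x) = 10 - 3*x (V(x) = 7 - ((x + (-3 + x)) + x) = 7 - ((-3 + 2*x) + x) = 7 - (-3 + 3*x) = 7 + (3 - 3*x) = 10 - 3*x)
V(c) + m(42) = (10 - 3*82) + 2*42/(-95 + 42) = (10 - 246) + 2*42/(-53) = -236 + 2*42*(-1/53) = -236 - 84/53 = -12592/53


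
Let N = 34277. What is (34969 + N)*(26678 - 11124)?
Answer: 1077052284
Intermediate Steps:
(34969 + N)*(26678 - 11124) = (34969 + 34277)*(26678 - 11124) = 69246*15554 = 1077052284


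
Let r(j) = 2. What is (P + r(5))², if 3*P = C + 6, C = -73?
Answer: 3721/9 ≈ 413.44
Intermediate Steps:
P = -67/3 (P = (-73 + 6)/3 = (⅓)*(-67) = -67/3 ≈ -22.333)
(P + r(5))² = (-67/3 + 2)² = (-61/3)² = 3721/9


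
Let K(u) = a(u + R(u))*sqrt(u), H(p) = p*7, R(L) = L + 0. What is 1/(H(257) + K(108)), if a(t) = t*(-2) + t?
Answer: -1799/1802447 - 1296*sqrt(3)/1802447 ≈ -0.0022435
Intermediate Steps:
R(L) = L
H(p) = 7*p
a(t) = -t (a(t) = -2*t + t = -t)
K(u) = -2*u**(3/2) (K(u) = (-(u + u))*sqrt(u) = (-2*u)*sqrt(u) = -2*u**(3/2))
1/(H(257) + K(108)) = 1/(7*257 - 1296*sqrt(3)) = 1/(1799 - 1296*sqrt(3))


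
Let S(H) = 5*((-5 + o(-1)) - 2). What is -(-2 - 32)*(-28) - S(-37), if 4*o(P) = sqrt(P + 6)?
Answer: -917 - 5*sqrt(5)/4 ≈ -919.79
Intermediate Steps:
o(P) = sqrt(6 + P)/4 (o(P) = sqrt(P + 6)/4 = sqrt(6 + P)/4)
S(H) = -35 + 5*sqrt(5)/4 (S(H) = 5*((-5 + sqrt(6 - 1)/4) - 2) = 5*((-5 + sqrt(5)/4) - 2) = 5*(-7 + sqrt(5)/4) = -35 + 5*sqrt(5)/4)
-(-2 - 32)*(-28) - S(-37) = -(-2 - 32)*(-28) - (-35 + 5*sqrt(5)/4) = -(-34)*(-28) + (35 - 5*sqrt(5)/4) = -1*952 + (35 - 5*sqrt(5)/4) = -952 + (35 - 5*sqrt(5)/4) = -917 - 5*sqrt(5)/4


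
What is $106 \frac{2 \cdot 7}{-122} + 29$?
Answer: $\frac{1027}{61} \approx 16.836$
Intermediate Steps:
$106 \frac{2 \cdot 7}{-122} + 29 = 106 \cdot 14 \left(- \frac{1}{122}\right) + 29 = 106 \left(- \frac{7}{61}\right) + 29 = - \frac{742}{61} + 29 = \frac{1027}{61}$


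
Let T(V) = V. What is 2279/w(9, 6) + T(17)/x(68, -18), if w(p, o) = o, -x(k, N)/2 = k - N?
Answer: 195943/516 ≈ 379.73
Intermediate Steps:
x(k, N) = -2*k + 2*N (x(k, N) = -2*(k - N) = -2*k + 2*N)
2279/w(9, 6) + T(17)/x(68, -18) = 2279/6 + 17/(-2*68 + 2*(-18)) = 2279*(1/6) + 17/(-136 - 36) = 2279/6 + 17/(-172) = 2279/6 + 17*(-1/172) = 2279/6 - 17/172 = 195943/516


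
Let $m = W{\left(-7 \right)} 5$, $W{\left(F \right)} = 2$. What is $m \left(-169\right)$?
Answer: $-1690$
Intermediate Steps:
$m = 10$ ($m = 2 \cdot 5 = 10$)
$m \left(-169\right) = 10 \left(-169\right) = -1690$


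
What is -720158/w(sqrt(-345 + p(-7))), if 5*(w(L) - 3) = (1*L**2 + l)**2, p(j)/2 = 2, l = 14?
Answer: -1800395/53472 ≈ -33.670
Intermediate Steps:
p(j) = 4 (p(j) = 2*2 = 4)
w(L) = 3 + (14 + L**2)**2/5 (w(L) = 3 + (1*L**2 + 14)**2/5 = 3 + (L**2 + 14)**2/5 = 3 + (14 + L**2)**2/5)
-720158/w(sqrt(-345 + p(-7))) = -720158/(3 + (14 + (sqrt(-345 + 4))**2)**2/5) = -720158/(3 + (14 + (sqrt(-341))**2)**2/5) = -720158/(3 + (14 + (I*sqrt(341))**2)**2/5) = -720158/(3 + (14 - 341)**2/5) = -720158/(3 + (1/5)*(-327)**2) = -720158/(3 + (1/5)*106929) = -720158/(3 + 106929/5) = -720158/106944/5 = -720158*5/106944 = -1800395/53472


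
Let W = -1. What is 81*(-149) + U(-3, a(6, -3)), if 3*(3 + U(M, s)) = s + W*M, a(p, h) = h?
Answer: -12072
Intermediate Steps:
U(M, s) = -3 - M/3 + s/3 (U(M, s) = -3 + (s - M)/3 = -3 + (-M/3 + s/3) = -3 - M/3 + s/3)
81*(-149) + U(-3, a(6, -3)) = 81*(-149) + (-3 - 1/3*(-3) + (1/3)*(-3)) = -12069 + (-3 + 1 - 1) = -12069 - 3 = -12072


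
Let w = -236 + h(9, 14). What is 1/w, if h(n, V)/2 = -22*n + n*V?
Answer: -1/380 ≈ -0.0026316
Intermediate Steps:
h(n, V) = -44*n + 2*V*n (h(n, V) = 2*(-22*n + n*V) = 2*(-22*n + V*n) = -44*n + 2*V*n)
w = -380 (w = -236 + 2*9*(-22 + 14) = -236 + 2*9*(-8) = -236 - 144 = -380)
1/w = 1/(-380) = -1/380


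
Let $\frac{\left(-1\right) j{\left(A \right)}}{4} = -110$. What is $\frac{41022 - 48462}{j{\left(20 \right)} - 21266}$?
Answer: $\frac{1240}{3471} \approx 0.35725$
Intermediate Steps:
$j{\left(A \right)} = 440$ ($j{\left(A \right)} = \left(-4\right) \left(-110\right) = 440$)
$\frac{41022 - 48462}{j{\left(20 \right)} - 21266} = \frac{41022 - 48462}{440 - 21266} = - \frac{7440}{-20826} = \left(-7440\right) \left(- \frac{1}{20826}\right) = \frac{1240}{3471}$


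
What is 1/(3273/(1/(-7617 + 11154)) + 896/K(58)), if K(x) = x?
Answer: 29/335721877 ≈ 8.6381e-8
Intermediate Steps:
1/(3273/(1/(-7617 + 11154)) + 896/K(58)) = 1/(3273/(1/(-7617 + 11154)) + 896/58) = 1/(3273/(1/3537) + 896*(1/58)) = 1/(3273/(1/3537) + 448/29) = 1/(3273*3537 + 448/29) = 1/(11576601 + 448/29) = 1/(335721877/29) = 29/335721877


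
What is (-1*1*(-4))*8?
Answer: 32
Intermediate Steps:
(-1*1*(-4))*8 = -1*(-4)*8 = 4*8 = 32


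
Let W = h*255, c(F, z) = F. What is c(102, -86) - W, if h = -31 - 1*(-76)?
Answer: -11373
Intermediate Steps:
h = 45 (h = -31 + 76 = 45)
W = 11475 (W = 45*255 = 11475)
c(102, -86) - W = 102 - 1*11475 = 102 - 11475 = -11373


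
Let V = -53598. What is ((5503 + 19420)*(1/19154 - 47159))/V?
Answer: 7504178098885/342205364 ≈ 21929.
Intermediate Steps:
((5503 + 19420)*(1/19154 - 47159))/V = ((5503 + 19420)*(1/19154 - 47159))/(-53598) = (24923*(1/19154 - 47159))*(-1/53598) = (24923*(-903283485/19154))*(-1/53598) = -22512534296655/19154*(-1/53598) = 7504178098885/342205364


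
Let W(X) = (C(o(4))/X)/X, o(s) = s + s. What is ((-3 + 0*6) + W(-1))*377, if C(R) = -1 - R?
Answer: -4524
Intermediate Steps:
o(s) = 2*s
W(X) = -9/X² (W(X) = ((-1 - 2*4)/X)/X = ((-1 - 1*8)/X)/X = ((-1 - 8)/X)/X = (-9/X)/X = -9/X²)
((-3 + 0*6) + W(-1))*377 = ((-3 + 0*6) - 9/(-1)²)*377 = ((-3 + 0) - 9*1)*377 = (-3 - 9)*377 = -12*377 = -4524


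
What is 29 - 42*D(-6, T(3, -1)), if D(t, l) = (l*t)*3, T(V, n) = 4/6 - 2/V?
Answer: 29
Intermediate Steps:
T(V, n) = ⅔ - 2/V (T(V, n) = 4*(⅙) - 2/V = ⅔ - 2/V)
D(t, l) = 3*l*t
29 - 42*D(-6, T(3, -1)) = 29 - 126*(⅔ - 2/3)*(-6) = 29 - 126*(⅔ - 2*⅓)*(-6) = 29 - 126*(⅔ - ⅔)*(-6) = 29 - 126*0*(-6) = 29 - 42*0 = 29 + 0 = 29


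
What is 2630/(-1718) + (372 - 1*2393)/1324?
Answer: -3477099/1137316 ≈ -3.0573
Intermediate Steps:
2630/(-1718) + (372 - 1*2393)/1324 = 2630*(-1/1718) + (372 - 2393)*(1/1324) = -1315/859 - 2021*1/1324 = -1315/859 - 2021/1324 = -3477099/1137316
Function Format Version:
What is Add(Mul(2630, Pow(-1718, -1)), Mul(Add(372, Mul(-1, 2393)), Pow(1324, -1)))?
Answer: Rational(-3477099, 1137316) ≈ -3.0573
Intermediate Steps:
Add(Mul(2630, Pow(-1718, -1)), Mul(Add(372, Mul(-1, 2393)), Pow(1324, -1))) = Add(Mul(2630, Rational(-1, 1718)), Mul(Add(372, -2393), Rational(1, 1324))) = Add(Rational(-1315, 859), Mul(-2021, Rational(1, 1324))) = Add(Rational(-1315, 859), Rational(-2021, 1324)) = Rational(-3477099, 1137316)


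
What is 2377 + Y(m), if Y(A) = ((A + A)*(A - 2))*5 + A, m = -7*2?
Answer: 4603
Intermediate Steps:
m = -14
Y(A) = A + 10*A*(-2 + A) (Y(A) = ((2*A)*(-2 + A))*5 + A = (2*A*(-2 + A))*5 + A = 10*A*(-2 + A) + A = A + 10*A*(-2 + A))
2377 + Y(m) = 2377 - 14*(-19 + 10*(-14)) = 2377 - 14*(-19 - 140) = 2377 - 14*(-159) = 2377 + 2226 = 4603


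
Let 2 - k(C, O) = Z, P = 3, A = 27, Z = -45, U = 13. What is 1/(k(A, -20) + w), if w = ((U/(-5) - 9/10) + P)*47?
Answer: 2/47 ≈ 0.042553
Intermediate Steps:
k(C, O) = 47 (k(C, O) = 2 - 1*(-45) = 2 + 45 = 47)
w = -47/2 (w = ((13/(-5) - 9/10) + 3)*47 = ((13*(-1/5) - 9*1/10) + 3)*47 = ((-13/5 - 9/10) + 3)*47 = (-7/2 + 3)*47 = -1/2*47 = -47/2 ≈ -23.500)
1/(k(A, -20) + w) = 1/(47 - 47/2) = 1/(47/2) = 2/47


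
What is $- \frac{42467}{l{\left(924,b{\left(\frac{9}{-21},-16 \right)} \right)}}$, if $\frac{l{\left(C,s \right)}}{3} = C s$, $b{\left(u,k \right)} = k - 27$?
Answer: $\frac{42467}{119196} \approx 0.35628$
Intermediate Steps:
$b{\left(u,k \right)} = -27 + k$
$l{\left(C,s \right)} = 3 C s$
$- \frac{42467}{l{\left(924,b{\left(\frac{9}{-21},-16 \right)} \right)}} = - \frac{42467}{3 \cdot 924 \left(-27 - 16\right)} = - \frac{42467}{3 \cdot 924 \left(-43\right)} = - \frac{42467}{-119196} = \left(-42467\right) \left(- \frac{1}{119196}\right) = \frac{42467}{119196}$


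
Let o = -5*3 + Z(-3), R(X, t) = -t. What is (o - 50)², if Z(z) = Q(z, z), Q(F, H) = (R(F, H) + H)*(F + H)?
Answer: 4225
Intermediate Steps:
Q(F, H) = 0 (Q(F, H) = (-H + H)*(F + H) = 0*(F + H) = 0)
Z(z) = 0
o = -15 (o = -5*3 + 0 = -15 + 0 = -15)
(o - 50)² = (-15 - 50)² = (-65)² = 4225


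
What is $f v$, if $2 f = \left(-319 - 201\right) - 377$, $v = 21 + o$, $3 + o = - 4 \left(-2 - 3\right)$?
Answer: $-17043$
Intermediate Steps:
$o = 17$ ($o = -3 - 4 \left(-2 - 3\right) = -3 - -20 = -3 + 20 = 17$)
$v = 38$ ($v = 21 + 17 = 38$)
$f = - \frac{897}{2}$ ($f = \frac{\left(-319 - 201\right) - 377}{2} = \frac{-520 - 377}{2} = \frac{1}{2} \left(-897\right) = - \frac{897}{2} \approx -448.5$)
$f v = \left(- \frac{897}{2}\right) 38 = -17043$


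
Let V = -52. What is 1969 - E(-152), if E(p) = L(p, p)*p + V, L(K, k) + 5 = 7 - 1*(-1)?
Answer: 2477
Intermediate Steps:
L(K, k) = 3 (L(K, k) = -5 + (7 - 1*(-1)) = -5 + (7 + 1) = -5 + 8 = 3)
E(p) = -52 + 3*p (E(p) = 3*p - 52 = -52 + 3*p)
1969 - E(-152) = 1969 - (-52 + 3*(-152)) = 1969 - (-52 - 456) = 1969 - 1*(-508) = 1969 + 508 = 2477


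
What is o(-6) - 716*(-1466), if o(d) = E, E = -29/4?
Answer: 4198595/4 ≈ 1.0496e+6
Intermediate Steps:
E = -29/4 (E = -29*¼ = -29/4 ≈ -7.2500)
o(d) = -29/4
o(-6) - 716*(-1466) = -29/4 - 716*(-1466) = -29/4 + 1049656 = 4198595/4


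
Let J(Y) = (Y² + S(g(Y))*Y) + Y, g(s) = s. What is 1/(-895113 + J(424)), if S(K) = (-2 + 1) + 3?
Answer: -1/714065 ≈ -1.4004e-6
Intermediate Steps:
S(K) = 2 (S(K) = -1 + 3 = 2)
J(Y) = Y² + 3*Y (J(Y) = (Y² + 2*Y) + Y = Y² + 3*Y)
1/(-895113 + J(424)) = 1/(-895113 + 424*(3 + 424)) = 1/(-895113 + 424*427) = 1/(-895113 + 181048) = 1/(-714065) = -1/714065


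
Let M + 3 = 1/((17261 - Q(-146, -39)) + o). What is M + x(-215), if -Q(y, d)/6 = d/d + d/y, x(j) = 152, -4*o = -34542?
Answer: 563517997/3781999 ≈ 149.00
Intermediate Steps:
o = 17271/2 (o = -¼*(-34542) = 17271/2 ≈ 8635.5)
Q(y, d) = -6 - 6*d/y (Q(y, d) = -6*(d/d + d/y) = -6*(1 + d/y) = -6 - 6*d/y)
M = -11345851/3781999 (M = -3 + 1/((17261 - (-6 - 6*(-39)/(-146))) + 17271/2) = -3 + 1/((17261 - (-6 - 6*(-39)*(-1/146))) + 17271/2) = -3 + 1/((17261 - (-6 - 117/73)) + 17271/2) = -3 + 1/((17261 - 1*(-555/73)) + 17271/2) = -3 + 1/((17261 + 555/73) + 17271/2) = -3 + 1/(1260608/73 + 17271/2) = -3 + 1/(3781999/146) = -3 + 146/3781999 = -11345851/3781999 ≈ -3.0000)
M + x(-215) = -11345851/3781999 + 152 = 563517997/3781999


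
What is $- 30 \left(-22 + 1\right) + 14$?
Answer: $644$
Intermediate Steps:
$- 30 \left(-22 + 1\right) + 14 = \left(-30\right) \left(-21\right) + 14 = 630 + 14 = 644$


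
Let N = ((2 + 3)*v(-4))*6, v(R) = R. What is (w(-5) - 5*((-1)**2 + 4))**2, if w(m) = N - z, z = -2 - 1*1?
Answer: 20164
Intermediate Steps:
z = -3 (z = -2 - 1 = -3)
N = -120 (N = ((2 + 3)*(-4))*6 = (5*(-4))*6 = -20*6 = -120)
w(m) = -117 (w(m) = -120 - 1*(-3) = -120 + 3 = -117)
(w(-5) - 5*((-1)**2 + 4))**2 = (-117 - 5*((-1)**2 + 4))**2 = (-117 - 5*(1 + 4))**2 = (-117 - 5*5)**2 = (-117 - 25)**2 = (-142)**2 = 20164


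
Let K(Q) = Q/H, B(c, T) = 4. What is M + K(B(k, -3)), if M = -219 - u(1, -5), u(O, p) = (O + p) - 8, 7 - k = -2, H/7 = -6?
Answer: -4349/21 ≈ -207.10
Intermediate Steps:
H = -42 (H = 7*(-6) = -42)
k = 9 (k = 7 - 1*(-2) = 7 + 2 = 9)
u(O, p) = -8 + O + p
M = -207 (M = -219 - (-8 + 1 - 5) = -219 - 1*(-12) = -219 + 12 = -207)
K(Q) = -Q/42 (K(Q) = Q/(-42) = Q*(-1/42) = -Q/42)
M + K(B(k, -3)) = -207 - 1/42*4 = -207 - 2/21 = -4349/21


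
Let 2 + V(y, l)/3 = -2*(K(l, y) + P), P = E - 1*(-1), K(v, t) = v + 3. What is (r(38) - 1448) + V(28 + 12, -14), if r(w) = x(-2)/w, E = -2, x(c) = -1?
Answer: -52517/38 ≈ -1382.0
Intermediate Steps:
K(v, t) = 3 + v
P = -1 (P = -2 - 1*(-1) = -2 + 1 = -1)
r(w) = -1/w
V(y, l) = -18 - 6*l (V(y, l) = -6 + 3*(-2*((3 + l) - 1)) = -6 + 3*(-2*(2 + l)) = -6 + 3*(-4 - 2*l) = -6 + (-12 - 6*l) = -18 - 6*l)
(r(38) - 1448) + V(28 + 12, -14) = (-1/38 - 1448) + (-18 - 6*(-14)) = (-1*1/38 - 1448) + (-18 + 84) = (-1/38 - 1448) + 66 = -55025/38 + 66 = -52517/38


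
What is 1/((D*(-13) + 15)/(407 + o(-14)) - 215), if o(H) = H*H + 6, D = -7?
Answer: -609/130829 ≈ -0.0046549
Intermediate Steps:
o(H) = 6 + H² (o(H) = H² + 6 = 6 + H²)
1/((D*(-13) + 15)/(407 + o(-14)) - 215) = 1/((-7*(-13) + 15)/(407 + (6 + (-14)²)) - 215) = 1/((91 + 15)/(407 + (6 + 196)) - 215) = 1/(106/(407 + 202) - 215) = 1/(106/609 - 215) = 1/(-130829/609) = -609/130829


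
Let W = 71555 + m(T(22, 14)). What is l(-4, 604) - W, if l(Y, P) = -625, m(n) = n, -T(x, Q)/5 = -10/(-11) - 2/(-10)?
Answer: -793919/11 ≈ -72175.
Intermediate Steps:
T(x, Q) = -61/11 (T(x, Q) = -5*(-10/(-11) - 2/(-10)) = -5*(-10*(-1/11) - 2*(-⅒)) = -5*(10/11 + ⅕) = -5*61/55 = -61/11)
W = 787044/11 (W = 71555 - 61/11 = 787044/11 ≈ 71550.)
l(-4, 604) - W = -625 - 1*787044/11 = -625 - 787044/11 = -793919/11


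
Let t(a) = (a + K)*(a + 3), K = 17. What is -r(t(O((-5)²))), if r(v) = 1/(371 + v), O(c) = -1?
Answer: -1/403 ≈ -0.0024814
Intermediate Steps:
t(a) = (3 + a)*(17 + a) (t(a) = (a + 17)*(a + 3) = (17 + a)*(3 + a) = (3 + a)*(17 + a))
-r(t(O((-5)²))) = -1/(371 + (51 + (-1)² + 20*(-1))) = -1/(371 + (51 + 1 - 20)) = -1/(371 + 32) = -1/403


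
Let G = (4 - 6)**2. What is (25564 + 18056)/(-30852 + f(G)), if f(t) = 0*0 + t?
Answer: -10905/7712 ≈ -1.4140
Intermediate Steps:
G = 4 (G = (-2)**2 = 4)
f(t) = t (f(t) = 0 + t = t)
(25564 + 18056)/(-30852 + f(G)) = (25564 + 18056)/(-30852 + 4) = 43620/(-30848) = 43620*(-1/30848) = -10905/7712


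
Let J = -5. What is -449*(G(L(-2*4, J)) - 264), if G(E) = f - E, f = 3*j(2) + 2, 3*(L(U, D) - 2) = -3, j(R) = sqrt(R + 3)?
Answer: 118087 - 1347*sqrt(5) ≈ 1.1508e+5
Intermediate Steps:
j(R) = sqrt(3 + R)
L(U, D) = 1 (L(U, D) = 2 + (1/3)*(-3) = 2 - 1 = 1)
f = 2 + 3*sqrt(5) (f = 3*sqrt(3 + 2) + 2 = 3*sqrt(5) + 2 = 2 + 3*sqrt(5) ≈ 8.7082)
G(E) = 2 - E + 3*sqrt(5) (G(E) = (2 + 3*sqrt(5)) - E = 2 - E + 3*sqrt(5))
-449*(G(L(-2*4, J)) - 264) = -449*((2 - 1*1 + 3*sqrt(5)) - 264) = -449*((2 - 1 + 3*sqrt(5)) - 264) = -449*((1 + 3*sqrt(5)) - 264) = -449*(-263 + 3*sqrt(5)) = 118087 - 1347*sqrt(5)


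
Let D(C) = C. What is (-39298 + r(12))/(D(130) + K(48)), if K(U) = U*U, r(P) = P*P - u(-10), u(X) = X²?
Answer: -19627/1217 ≈ -16.127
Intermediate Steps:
r(P) = -100 + P² (r(P) = P*P - 1*(-10)² = P² - 1*100 = P² - 100 = -100 + P²)
K(U) = U²
(-39298 + r(12))/(D(130) + K(48)) = (-39298 + (-100 + 12²))/(130 + 48²) = (-39298 + (-100 + 144))/(130 + 2304) = (-39298 + 44)/2434 = -39254*1/2434 = -19627/1217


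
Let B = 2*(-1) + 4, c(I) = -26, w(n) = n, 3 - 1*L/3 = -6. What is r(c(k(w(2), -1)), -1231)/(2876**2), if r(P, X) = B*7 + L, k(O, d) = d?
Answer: 41/8271376 ≈ 4.9569e-6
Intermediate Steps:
L = 27 (L = 9 - 3*(-6) = 9 + 18 = 27)
B = 2 (B = -2 + 4 = 2)
r(P, X) = 41 (r(P, X) = 2*7 + 27 = 14 + 27 = 41)
r(c(k(w(2), -1)), -1231)/(2876**2) = 41/(2876**2) = 41/8271376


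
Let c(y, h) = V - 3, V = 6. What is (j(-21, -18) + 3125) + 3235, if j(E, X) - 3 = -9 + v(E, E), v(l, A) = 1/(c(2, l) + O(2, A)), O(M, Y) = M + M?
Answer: 44479/7 ≈ 6354.1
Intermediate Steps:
O(M, Y) = 2*M
c(y, h) = 3 (c(y, h) = 6 - 3 = 3)
v(l, A) = 1/7 (v(l, A) = 1/(3 + 2*2) = 1/(3 + 4) = 1/7)
j(E, X) = -41/7 (j(E, X) = 3 + (-9 + 1/7) = 3 - 62/7 = -41/7)
(j(-21, -18) + 3125) + 3235 = (-41/7 + 3125) + 3235 = 21834/7 + 3235 = 44479/7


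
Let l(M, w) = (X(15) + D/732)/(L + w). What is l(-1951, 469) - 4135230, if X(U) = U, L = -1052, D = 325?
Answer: -1764734225185/426756 ≈ -4.1352e+6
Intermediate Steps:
l(M, w) = 11305/(732*(-1052 + w)) (l(M, w) = (15 + 325/732)/(-1052 + w) = 11305/(732*(-1052 + w)))
l(-1951, 469) - 4135230 = 11305/(732*(-1052 + 469)) - 4135230 = (11305/732)/(-583) - 4135230 = (11305/732)*(-1/583) - 4135230 = -11305/426756 - 4135230 = -1764734225185/426756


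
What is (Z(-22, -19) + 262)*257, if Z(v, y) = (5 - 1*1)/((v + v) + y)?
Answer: 4241014/63 ≈ 67318.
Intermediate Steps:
Z(v, y) = 4/(y + 2*v) (Z(v, y) = (5 - 1)/(2*v + y) = 4/(y + 2*v))
(Z(-22, -19) + 262)*257 = (4/(-19 + 2*(-22)) + 262)*257 = (4/(-19 - 44) + 262)*257 = (4/(-63) + 262)*257 = (4*(-1/63) + 262)*257 = (-4/63 + 262)*257 = (16502/63)*257 = 4241014/63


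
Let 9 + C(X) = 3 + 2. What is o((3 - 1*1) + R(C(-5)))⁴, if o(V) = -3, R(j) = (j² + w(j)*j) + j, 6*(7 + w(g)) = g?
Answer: 81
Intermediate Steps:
w(g) = -7 + g/6
C(X) = -4 (C(X) = -9 + (3 + 2) = -9 + 5 = -4)
R(j) = j + j² + j*(-7 + j/6) (R(j) = (j² + (-7 + j/6)*j) + j = (j² + j*(-7 + j/6)) + j = j + j² + j*(-7 + j/6))
o((3 - 1*1) + R(C(-5)))⁴ = (-3)⁴ = 81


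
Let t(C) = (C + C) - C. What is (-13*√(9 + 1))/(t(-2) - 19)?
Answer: 13*√10/21 ≈ 1.9576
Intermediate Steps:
t(C) = C (t(C) = 2*C - C = C)
(-13*√(9 + 1))/(t(-2) - 19) = (-13*√(9 + 1))/(-2 - 19) = -13*√10/(-21) = -13*√10*(-1/21) = 13*√10/21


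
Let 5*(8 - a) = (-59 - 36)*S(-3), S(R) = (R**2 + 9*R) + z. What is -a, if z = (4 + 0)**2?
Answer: 30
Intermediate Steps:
z = 16 (z = 4**2 = 16)
S(R) = 16 + R**2 + 9*R (S(R) = (R**2 + 9*R) + 16 = 16 + R**2 + 9*R)
a = -30 (a = 8 - (-59 - 36)*(16 + (-3)**2 + 9*(-3))/5 = 8 - (-19)*(16 + 9 - 27) = 8 - (-19)*(-2) = 8 - 1/5*190 = 8 - 38 = -30)
-a = -1*(-30) = 30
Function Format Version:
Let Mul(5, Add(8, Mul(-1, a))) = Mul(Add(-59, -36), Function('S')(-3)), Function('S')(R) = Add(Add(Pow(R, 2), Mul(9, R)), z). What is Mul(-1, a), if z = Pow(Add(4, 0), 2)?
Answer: 30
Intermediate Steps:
z = 16 (z = Pow(4, 2) = 16)
Function('S')(R) = Add(16, Pow(R, 2), Mul(9, R)) (Function('S')(R) = Add(Add(Pow(R, 2), Mul(9, R)), 16) = Add(16, Pow(R, 2), Mul(9, R)))
a = -30 (a = Add(8, Mul(Rational(-1, 5), Mul(Add(-59, -36), Add(16, Pow(-3, 2), Mul(9, -3))))) = Add(8, Mul(Rational(-1, 5), Mul(-95, Add(16, 9, -27)))) = Add(8, Mul(Rational(-1, 5), Mul(-95, -2))) = Add(8, Mul(Rational(-1, 5), 190)) = Add(8, -38) = -30)
Mul(-1, a) = Mul(-1, -30) = 30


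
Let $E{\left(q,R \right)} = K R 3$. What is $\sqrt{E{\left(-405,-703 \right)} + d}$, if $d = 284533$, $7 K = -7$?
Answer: $\sqrt{286642} \approx 535.39$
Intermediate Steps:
$K = -1$ ($K = \frac{1}{7} \left(-7\right) = -1$)
$E{\left(q,R \right)} = - 3 R$ ($E{\left(q,R \right)} = - R 3 = - 3 R$)
$\sqrt{E{\left(-405,-703 \right)} + d} = \sqrt{\left(-3\right) \left(-703\right) + 284533} = \sqrt{2109 + 284533} = \sqrt{286642}$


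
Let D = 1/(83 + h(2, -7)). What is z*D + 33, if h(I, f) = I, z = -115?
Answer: 538/17 ≈ 31.647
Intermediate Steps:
D = 1/85 (D = 1/(83 + 2) = 1/85 ≈ 0.011765)
z*D + 33 = -115*1/85 + 33 = -23/17 + 33 = 538/17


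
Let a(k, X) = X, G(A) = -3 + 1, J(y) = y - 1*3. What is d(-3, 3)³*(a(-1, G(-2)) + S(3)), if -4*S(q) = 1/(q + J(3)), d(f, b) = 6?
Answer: -450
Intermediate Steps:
J(y) = -3 + y (J(y) = y - 3 = -3 + y)
G(A) = -2
S(q) = -1/(4*q) (S(q) = -1/(4*(q + (-3 + 3))) = -1/(4*(q + 0)) = -1/(4*q))
d(-3, 3)³*(a(-1, G(-2)) + S(3)) = 6³*(-2 - ¼/3) = 216*(-2 - ¼*⅓) = 216*(-2 - 1/12) = 216*(-25/12) = -450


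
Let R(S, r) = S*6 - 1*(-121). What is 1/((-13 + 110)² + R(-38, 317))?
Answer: 1/9302 ≈ 0.00010750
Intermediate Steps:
R(S, r) = 121 + 6*S (R(S, r) = 6*S + 121 = 121 + 6*S)
1/((-13 + 110)² + R(-38, 317)) = 1/((-13 + 110)² + (121 + 6*(-38))) = 1/(97² + (121 - 228)) = 1/(9409 - 107) = 1/9302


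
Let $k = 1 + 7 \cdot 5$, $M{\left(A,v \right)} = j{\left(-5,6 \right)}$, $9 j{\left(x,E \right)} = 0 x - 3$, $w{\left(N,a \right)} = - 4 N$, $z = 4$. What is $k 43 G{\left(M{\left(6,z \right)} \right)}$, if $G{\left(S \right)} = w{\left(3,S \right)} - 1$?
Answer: $-20124$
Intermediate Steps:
$j{\left(x,E \right)} = - \frac{1}{3}$ ($j{\left(x,E \right)} = \frac{0 x - 3}{9} = \frac{0 - 3}{9} = \frac{1}{9} \left(-3\right) = - \frac{1}{3}$)
$M{\left(A,v \right)} = - \frac{1}{3}$
$k = 36$ ($k = 1 + 35 = 36$)
$G{\left(S \right)} = -13$ ($G{\left(S \right)} = \left(-4\right) 3 - 1 = -12 - 1 = -13$)
$k 43 G{\left(M{\left(6,z \right)} \right)} = 36 \cdot 43 \left(-13\right) = 1548 \left(-13\right) = -20124$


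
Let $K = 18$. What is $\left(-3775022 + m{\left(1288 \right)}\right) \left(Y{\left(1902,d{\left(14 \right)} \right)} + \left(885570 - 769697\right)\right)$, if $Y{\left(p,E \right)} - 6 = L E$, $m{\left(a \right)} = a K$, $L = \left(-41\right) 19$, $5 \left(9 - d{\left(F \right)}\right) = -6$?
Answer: $- \frac{2024739406108}{5} \approx -4.0495 \cdot 10^{11}$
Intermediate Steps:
$d{\left(F \right)} = \frac{51}{5}$ ($d{\left(F \right)} = 9 - - \frac{6}{5} = 9 + \frac{6}{5} = \frac{51}{5}$)
$L = -779$
$m{\left(a \right)} = 18 a$ ($m{\left(a \right)} = a 18 = 18 a$)
$Y{\left(p,E \right)} = 6 - 779 E$
$\left(-3775022 + m{\left(1288 \right)}\right) \left(Y{\left(1902,d{\left(14 \right)} \right)} + \left(885570 - 769697\right)\right) = \left(-3775022 + 18 \cdot 1288\right) \left(\left(6 - \frac{39729}{5}\right) + \left(885570 - 769697\right)\right) = \left(-3775022 + 23184\right) \left(\left(6 - \frac{39729}{5}\right) + 115873\right) = - 3751838 \left(- \frac{39699}{5} + 115873\right) = \left(-3751838\right) \frac{539666}{5} = - \frac{2024739406108}{5}$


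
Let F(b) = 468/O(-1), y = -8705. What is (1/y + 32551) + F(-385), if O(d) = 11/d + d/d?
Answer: 56589812/1741 ≈ 32504.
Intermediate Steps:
O(d) = 1 + 11/d (O(d) = 11/d + 1 = 1 + 11/d)
F(b) = -234/5 (F(b) = 468/(((11 - 1)/(-1))) = 468/((-1*10)) = 468/(-10) = 468*(-1/10) = -234/5)
(1/y + 32551) + F(-385) = (1/(-8705) + 32551) - 234/5 = (-1/8705 + 32551) - 234/5 = 283356454/8705 - 234/5 = 56589812/1741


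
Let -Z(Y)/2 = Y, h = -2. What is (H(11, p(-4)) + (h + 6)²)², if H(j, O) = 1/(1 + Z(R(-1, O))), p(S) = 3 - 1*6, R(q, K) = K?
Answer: 12769/49 ≈ 260.59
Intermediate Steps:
Z(Y) = -2*Y
p(S) = -3 (p(S) = 3 - 6 = -3)
H(j, O) = 1/(1 - 2*O)
(H(11, p(-4)) + (h + 6)²)² = (-1/(-1 + 2*(-3)) + (-2 + 6)²)² = (-1/(-1 - 6) + 4²)² = (-1/(-7) + 16)² = (-1*(-⅐) + 16)² = (⅐ + 16)² = (113/7)² = 12769/49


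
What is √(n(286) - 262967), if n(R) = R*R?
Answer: I*√181171 ≈ 425.64*I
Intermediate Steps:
n(R) = R²
√(n(286) - 262967) = √(286² - 262967) = √(81796 - 262967) = √(-181171) = I*√181171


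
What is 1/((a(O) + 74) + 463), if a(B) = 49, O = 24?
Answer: 1/586 ≈ 0.0017065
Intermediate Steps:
1/((a(O) + 74) + 463) = 1/((49 + 74) + 463) = 1/(123 + 463) = 1/586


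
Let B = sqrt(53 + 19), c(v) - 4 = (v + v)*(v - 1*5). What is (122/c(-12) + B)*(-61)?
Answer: -3721/206 - 366*sqrt(2) ≈ -535.67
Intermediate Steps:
c(v) = 4 + 2*v*(-5 + v) (c(v) = 4 + (v + v)*(v - 1*5) = 4 + (2*v)*(v - 5) = 4 + (2*v)*(-5 + v) = 4 + 2*v*(-5 + v))
B = 6*sqrt(2) (B = sqrt(72) = 6*sqrt(2) ≈ 8.4853)
(122/c(-12) + B)*(-61) = (122/(4 - 10*(-12) + 2*(-12)**2) + 6*sqrt(2))*(-61) = (122/(4 + 120 + 2*144) + 6*sqrt(2))*(-61) = (122/(4 + 120 + 288) + 6*sqrt(2))*(-61) = (122/412 + 6*sqrt(2))*(-61) = (122*(1/412) + 6*sqrt(2))*(-61) = (61/206 + 6*sqrt(2))*(-61) = -3721/206 - 366*sqrt(2)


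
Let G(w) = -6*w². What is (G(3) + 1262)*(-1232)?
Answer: -1488256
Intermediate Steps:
(G(3) + 1262)*(-1232) = (-6*3² + 1262)*(-1232) = (-6*9 + 1262)*(-1232) = (-54 + 1262)*(-1232) = 1208*(-1232) = -1488256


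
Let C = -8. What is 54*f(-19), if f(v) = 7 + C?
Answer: -54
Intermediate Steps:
f(v) = -1 (f(v) = 7 - 8 = -1)
54*f(-19) = 54*(-1) = -54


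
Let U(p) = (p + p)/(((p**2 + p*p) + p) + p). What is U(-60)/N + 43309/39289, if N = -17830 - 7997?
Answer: 65993990326/59868303177 ≈ 1.1023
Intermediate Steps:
U(p) = 2*p/(2*p + 2*p**2) (U(p) = (2*p)/(((p**2 + p**2) + p) + p) = (2*p)/((2*p**2 + p) + p) = (2*p)/((p + 2*p**2) + p) = (2*p)/(2*p + 2*p**2) = 2*p/(2*p + 2*p**2))
N = -25827
U(-60)/N + 43309/39289 = 1/((1 - 60)*(-25827)) + 43309/39289 = -1/25827/(-59) + 43309*(1/39289) = -1/59*(-1/25827) + 43309/39289 = 1/1523793 + 43309/39289 = 65993990326/59868303177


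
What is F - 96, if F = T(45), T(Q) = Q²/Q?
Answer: -51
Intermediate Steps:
T(Q) = Q
F = 45
F - 96 = 45 - 96 = -51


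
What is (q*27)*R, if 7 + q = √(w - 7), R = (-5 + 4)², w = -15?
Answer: -189 + 27*I*√22 ≈ -189.0 + 126.64*I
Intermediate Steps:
R = 1 (R = (-1)² = 1)
q = -7 + I*√22 (q = -7 + √(-15 - 7) = -7 + √(-22) = -7 + I*√22 ≈ -7.0 + 4.6904*I)
(q*27)*R = ((-7 + I*√22)*27)*1 = (-189 + 27*I*√22)*1 = -189 + 27*I*√22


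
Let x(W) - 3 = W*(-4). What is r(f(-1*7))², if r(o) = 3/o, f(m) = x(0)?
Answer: 1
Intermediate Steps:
x(W) = 3 - 4*W (x(W) = 3 + W*(-4) = 3 - 4*W)
f(m) = 3 (f(m) = 3 - 4*0 = 3 + 0 = 3)
r(f(-1*7))² = (3/3)² = (3*(⅓))² = 1² = 1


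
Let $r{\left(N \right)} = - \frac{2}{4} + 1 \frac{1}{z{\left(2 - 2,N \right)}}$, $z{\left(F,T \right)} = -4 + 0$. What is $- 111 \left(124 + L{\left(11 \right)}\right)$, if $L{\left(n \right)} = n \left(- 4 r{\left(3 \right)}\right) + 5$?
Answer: $-17982$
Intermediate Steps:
$z{\left(F,T \right)} = -4$
$r{\left(N \right)} = - \frac{3}{4}$ ($r{\left(N \right)} = - \frac{2}{4} + 1 \frac{1}{-4} = \left(-2\right) \frac{1}{4} + 1 \left(- \frac{1}{4}\right) = - \frac{1}{2} - \frac{1}{4} = - \frac{3}{4}$)
$L{\left(n \right)} = 5 + 3 n$ ($L{\left(n \right)} = n \left(\left(-4\right) \left(- \frac{3}{4}\right)\right) + 5 = n 3 + 5 = 3 n + 5 = 5 + 3 n$)
$- 111 \left(124 + L{\left(11 \right)}\right) = - 111 \left(124 + \left(5 + 3 \cdot 11\right)\right) = - 111 \left(124 + \left(5 + 33\right)\right) = - 111 \left(124 + 38\right) = \left(-111\right) 162 = -17982$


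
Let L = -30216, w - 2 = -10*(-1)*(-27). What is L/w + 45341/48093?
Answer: 366332369/3222231 ≈ 113.69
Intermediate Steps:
w = -268 (w = 2 - 10*(-1)*(-27) = 2 + 10*(-27) = 2 - 270 = -268)
L/w + 45341/48093 = -30216/(-268) + 45341/48093 = -30216*(-1/268) + 45341*(1/48093) = 7554/67 + 45341/48093 = 366332369/3222231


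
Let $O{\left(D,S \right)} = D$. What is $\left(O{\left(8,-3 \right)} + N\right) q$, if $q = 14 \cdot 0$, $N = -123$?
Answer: $0$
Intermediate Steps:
$q = 0$
$\left(O{\left(8,-3 \right)} + N\right) q = \left(8 - 123\right) 0 = \left(-115\right) 0 = 0$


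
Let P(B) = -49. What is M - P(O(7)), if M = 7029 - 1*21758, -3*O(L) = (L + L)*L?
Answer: -14680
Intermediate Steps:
O(L) = -2*L²/3 (O(L) = -(L + L)*L/3 = -2*L*L/3 = -2*L²/3)
M = -14729 (M = 7029 - 21758 = -14729)
M - P(O(7)) = -14729 - 1*(-49) = -14729 + 49 = -14680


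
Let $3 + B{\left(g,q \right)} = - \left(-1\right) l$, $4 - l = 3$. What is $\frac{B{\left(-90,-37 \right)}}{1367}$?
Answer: $- \frac{2}{1367} \approx -0.0014631$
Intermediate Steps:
$l = 1$ ($l = 4 - 3 = 1$)
$B{\left(g,q \right)} = -2$ ($B{\left(g,q \right)} = -3 - \left(-1\right) 1 = -3 - -1 = -3 + 1 = -2$)
$\frac{B{\left(-90,-37 \right)}}{1367} = - \frac{2}{1367}$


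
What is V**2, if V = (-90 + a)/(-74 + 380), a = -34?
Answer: 3844/23409 ≈ 0.16421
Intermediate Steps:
V = -62/153 (V = (-90 - 34)/(-74 + 380) = -124/306 = -124*1/306 = -62/153 ≈ -0.40523)
V**2 = (-62/153)**2 = 3844/23409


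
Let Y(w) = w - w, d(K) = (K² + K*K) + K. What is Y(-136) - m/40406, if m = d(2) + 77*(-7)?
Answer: 529/40406 ≈ 0.013092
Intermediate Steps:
d(K) = K + 2*K² (d(K) = (K² + K²) + K = 2*K² + K = K + 2*K²)
Y(w) = 0
m = -529 (m = 2*(1 + 2*2) + 77*(-7) = 2*(1 + 4) - 539 = 2*5 - 539 = 10 - 539 = -529)
Y(-136) - m/40406 = 0 - (-529)/40406 = 0 - 1*(-529/40406) = 0 + 529/40406 = 529/40406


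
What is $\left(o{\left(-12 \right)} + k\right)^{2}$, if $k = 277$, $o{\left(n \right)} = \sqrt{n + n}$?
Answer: $76705 + 1108 i \sqrt{6} \approx 76705.0 + 2714.0 i$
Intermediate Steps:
$o{\left(n \right)} = \sqrt{2} \sqrt{n}$ ($o{\left(n \right)} = \sqrt{2 n} = \sqrt{2} \sqrt{n}$)
$\left(o{\left(-12 \right)} + k\right)^{2} = \left(\sqrt{2} \sqrt{-12} + 277\right)^{2} = \left(\sqrt{2} \cdot 2 i \sqrt{3} + 277\right)^{2} = \left(2 i \sqrt{6} + 277\right)^{2} = \left(277 + 2 i \sqrt{6}\right)^{2}$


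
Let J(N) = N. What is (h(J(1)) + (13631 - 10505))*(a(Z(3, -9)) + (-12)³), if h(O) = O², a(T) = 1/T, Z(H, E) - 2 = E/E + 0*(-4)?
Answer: -16207241/3 ≈ -5.4024e+6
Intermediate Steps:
Z(H, E) = 3 (Z(H, E) = 2 + (E/E + 0*(-4)) = 2 + (1 + 0) = 2 + 1 = 3)
(h(J(1)) + (13631 - 10505))*(a(Z(3, -9)) + (-12)³) = (1² + (13631 - 10505))*(1/3 + (-12)³) = (1 + 3126)*(⅓ - 1728) = 3127*(-5183/3) = -16207241/3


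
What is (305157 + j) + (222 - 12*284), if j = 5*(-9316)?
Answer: 255391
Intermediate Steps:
j = -46580
(305157 + j) + (222 - 12*284) = (305157 - 46580) + (222 - 12*284) = 258577 + (222 - 3408) = 258577 - 3186 = 255391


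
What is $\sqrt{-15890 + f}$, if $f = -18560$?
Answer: $5 i \sqrt{1378} \approx 185.61 i$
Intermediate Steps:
$\sqrt{-15890 + f} = \sqrt{-15890 - 18560} = \sqrt{-34450} = 5 i \sqrt{1378}$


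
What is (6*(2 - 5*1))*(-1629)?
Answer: 29322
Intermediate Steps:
(6*(2 - 5*1))*(-1629) = (6*(2 - 5))*(-1629) = (6*(-3))*(-1629) = -18*(-1629) = 29322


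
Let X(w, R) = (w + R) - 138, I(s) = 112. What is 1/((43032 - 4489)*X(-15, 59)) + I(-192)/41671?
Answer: 57962719/21567969026 ≈ 0.0026874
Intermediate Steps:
X(w, R) = -138 + R + w (X(w, R) = (R + w) - 138 = -138 + R + w)
1/((43032 - 4489)*X(-15, 59)) + I(-192)/41671 = 1/((43032 - 4489)*(-138 + 59 - 15)) + 112/41671 = 1/(38543*(-94)) + 112*(1/41671) = (1/38543)*(-1/94) + 16/5953 = -1/3623042 + 16/5953 = 57962719/21567969026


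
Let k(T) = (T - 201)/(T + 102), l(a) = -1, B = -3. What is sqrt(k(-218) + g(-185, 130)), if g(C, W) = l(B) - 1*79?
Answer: I*sqrt(256969)/58 ≈ 8.74*I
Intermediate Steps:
g(C, W) = -80 (g(C, W) = -1 - 1*79 = -1 - 79 = -80)
k(T) = (-201 + T)/(102 + T)
sqrt(k(-218) + g(-185, 130)) = sqrt((-201 - 218)/(102 - 218) - 80) = sqrt(-419/(-116) - 80) = sqrt(-1/116*(-419) - 80) = sqrt(419/116 - 80) = sqrt(-8861/116) = I*sqrt(256969)/58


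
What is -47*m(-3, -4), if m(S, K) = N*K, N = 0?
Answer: 0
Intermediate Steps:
m(S, K) = 0 (m(S, K) = 0*K = 0)
-47*m(-3, -4) = -47*0 = 0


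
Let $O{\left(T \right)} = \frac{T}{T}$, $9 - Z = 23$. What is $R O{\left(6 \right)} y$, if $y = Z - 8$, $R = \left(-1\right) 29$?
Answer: $638$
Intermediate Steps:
$Z = -14$ ($Z = 9 - 23 = -14$)
$O{\left(T \right)} = 1$
$R = -29$
$y = -22$ ($y = -14 - 8 = -22$)
$R O{\left(6 \right)} y = \left(-29\right) 1 \left(-22\right) = \left(-29\right) \left(-22\right) = 638$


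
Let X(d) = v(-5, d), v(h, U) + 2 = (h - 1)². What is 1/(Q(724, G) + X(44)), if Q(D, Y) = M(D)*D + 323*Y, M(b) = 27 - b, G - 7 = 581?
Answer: -1/314670 ≈ -3.1779e-6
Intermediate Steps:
G = 588 (G = 7 + 581 = 588)
v(h, U) = -2 + (-1 + h)² (v(h, U) = -2 + (h - 1)² = -2 + (-1 + h)²)
X(d) = 34 (X(d) = -2 + (-1 - 5)² = -2 + (-6)² = -2 + 36 = 34)
Q(D, Y) = 323*Y + D*(27 - D) (Q(D, Y) = (27 - D)*D + 323*Y = D*(27 - D) + 323*Y = 323*Y + D*(27 - D))
1/(Q(724, G) + X(44)) = 1/((323*588 - 1*724*(-27 + 724)) + 34) = 1/((189924 - 1*724*697) + 34) = 1/((189924 - 504628) + 34) = 1/(-314704 + 34) = 1/(-314670) = -1/314670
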